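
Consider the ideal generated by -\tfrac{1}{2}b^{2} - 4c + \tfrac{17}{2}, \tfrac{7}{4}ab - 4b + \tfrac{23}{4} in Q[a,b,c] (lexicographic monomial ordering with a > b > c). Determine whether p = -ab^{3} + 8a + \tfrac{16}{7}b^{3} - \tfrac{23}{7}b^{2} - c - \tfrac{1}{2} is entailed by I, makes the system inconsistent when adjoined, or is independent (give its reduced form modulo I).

First compute the reduced Gröbner basis of I by Buchberger's algorithm.
f_1 = -\tfrac{1}{2}b^{2} - 4c + \tfrac{17}{2}, LT = b^{2}.
f_2 = \tfrac{7}{4}ab - 4b + \tfrac{23}{4}, LT = ab.

S(f_1,f_2): lcm = ab^{2}. S = 8ac - 17a + \tfrac{16}{7}b^{2} - \tfrac{23}{7}b.
  reduce S modulo (f_1, f_2):
  remainder 8ac - 17a - \tfrac{23}{7}b - \tfrac{128}{7}c + \tfrac{272}{7} ≠ 0; add h_3 = 8ac - 17a - \tfrac{23}{7}b - \tfrac{128}{7}c + \tfrac{272}{7} to the basis.

The other S-polynomials (S(f_1,h_3), S(f_2,h_3)) all reduce to 0 modulo the current basis, so we have a Gröbner basis.
Inter-reduce: drop elements whose leading term is divisible by another's, tail-reduce, and make monic.
Reduced Gröbner basis: {ab - \tfrac{16}{7}b + \tfrac{23}{7}, ac - \tfrac{17}{8}a - \tfrac{23}{56}b - \tfrac{16}{7}c + \tfrac{34}{7}, b^{2} + 8c - 17}.
Label its elements g_1 = ab - \tfrac{16}{7}b + \tfrac{23}{7}, g_2 = ac - \tfrac{17}{8}a - \tfrac{23}{56}b - \tfrac{16}{7}c + \tfrac{34}{7}, g_3 = b^{2} + 8c - 17.

Reduce p = -ab^{3} + 8a + \tfrac{16}{7}b^{3} - \tfrac{23}{7}b^{2} - c - \tfrac{1}{2} modulo G:
  leading term ab^{3}: subtract (-b^{2})·g_1 from -ab^{3} + 8a + \tfrac{16}{7}b^{3} - \tfrac{23}{7}b^{2} - c - \tfrac{1}{2} → 8a - c - \tfrac{1}{2}
  leading term a: no divisor's leading term divides it; move 8a to the remainder.
  leading term c: no divisor's leading term divides it; move -c to the remainder.
  leading term 1: no divisor's leading term divides it; move -\tfrac{1}{2} to the remainder.
  normal form = 8a - c - \tfrac{1}{2}.
The normal form is nonzero, so p ∉ I. Since p minus its normal form lies in I, I + (p) = I + (r) where r = 8a - c - \tfrac{1}{2}; decide whether this ideal is the whole ring.
Run Buchberger on G together with r (pairs among the g_i already reduce to 0 since G is a Gröbner basis):
g_1 = ab - \tfrac{16}{7}b + \tfrac{23}{7}, LT = ab.
g_2 = ac - \tfrac{17}{8}a - \tfrac{23}{56}b - \tfrac{16}{7}c + \tfrac{34}{7}, LT = ac.
g_3 = b^{2} + 8c - 17, LT = b^{2}.
r = 8a - c - \tfrac{1}{2}, LT = a.

S(g_1,r): lcm = ab. S = \tfrac{1}{8}bc - \tfrac{249}{112}b + \tfrac{23}{7}.
  reduce S modulo (g_1, g_2, g_3, r):
  remainder \tfrac{1}{8}bc - \tfrac{249}{112}b + \tfrac{23}{7} ≠ 0; add m_5 = \tfrac{1}{8}bc - \tfrac{249}{112}b + \tfrac{23}{7} to the basis.

S(g_2,r): lcm = ac. S = -\tfrac{17}{8}a - \tfrac{23}{56}b + \tfrac{1}{8}c^{2} - \tfrac{249}{112}c + \tfrac{34}{7}.
  reduce S modulo (g_1, g_2, g_3, r, m_5):
  remainder -\tfrac{23}{56}b + \tfrac{1}{8}c^{2} - \tfrac{1115}{448}c + \tfrac{4233}{896} ≠ 0; add m_6 = -\tfrac{23}{56}b + \tfrac{1}{8}c^{2} - \tfrac{1115}{448}c + \tfrac{4233}{896} to the basis.

S(m_5,m_6): lcm = bc. S = -\tfrac{249}{14}b + \tfrac{7}{23}c^{3} - \tfrac{1115}{184}c^{2} + \tfrac{4233}{368}c + \tfrac{184}{7}.
  reduce S modulo (g_1, g_2, g_3, r, m_5, m_6):
  remainder \tfrac{7}{23}c^{3} - \tfrac{2111}{184}c^{2} + \tfrac{153633}{1288}c - \tfrac{918593}{5152} ≠ 0; add m_7 = \tfrac{7}{23}c^{3} - \tfrac{2111}{184}c^{2} + \tfrac{153633}{1288}c - \tfrac{918593}{5152} to the basis.

The other S-polynomials (S(g_1,g_2), S(g_1,g_3), S(g_2,g_3), S(g_3,r), S(g_1,m_5), S(g_2,m_5), S(g_3,m_5), S(r,m_5), S(g_1,m_6), S(g_2,m_6), S(g_3,m_6), S(r,m_6), S(g_1,m_7), S(g_2,m_7), S(g_3,m_7), S(r,m_7), S(m_5,m_7), S(m_6,m_7)) all reduce to 0 modulo the current basis, so we have a Gröbner basis.
Inter-reduce: drop elements whose leading term is divisible by another's, tail-reduce, and make monic.
Reduced Gröbner basis: {a - \tfrac{1}{8}c - \tfrac{1}{16}, b - \tfrac{7}{23}c^{2} + \tfrac{1115}{184}c - \tfrac{4233}{368}, c^{3} - \tfrac{2111}{56}c^{2} + \tfrac{153633}{392}c - \tfrac{918593}{1568}}.
The reduced Gröbner basis of I + (p) is {a - \tfrac{1}{8}c - \tfrac{1}{16}, b - \tfrac{7}{23}c^{2} + \tfrac{1115}{184}c - \tfrac{4233}{368}, c^{3} - \tfrac{2111}{56}c^{2} + \tfrac{153633}{392}c - \tfrac{918593}{1568}} ≠ {1}, a proper ideal, so the enlarged system stays consistent: p is independent of I, with normal form 8a - c - \tfrac{1}{2}.

Ideal membership is decidable via reduction modulo a Gröbner basis.

-ab^{3} + 8a + \tfrac{16}{7}b^{3} - \tfrac{23}{7}b^{2} - c - \tfrac{1}{2} is independent of I; its normal form modulo I is 8a - c - \tfrac{1}{2}.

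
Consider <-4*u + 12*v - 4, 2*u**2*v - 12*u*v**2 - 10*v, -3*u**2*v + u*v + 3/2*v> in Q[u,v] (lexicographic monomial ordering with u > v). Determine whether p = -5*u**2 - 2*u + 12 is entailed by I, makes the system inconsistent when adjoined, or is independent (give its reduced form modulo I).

Adjoining -5*u**2 - 2*u + 12 makes the ideal the whole ring: the system is inconsistent.

First compute the reduced Gröbner basis of I by Buchberger's algorithm.
f_1 = -4*u + 12*v - 4, LT = u.
f_2 = 2*u**2*v - 12*u*v**2 - 10*v, LT = u**2*v.
f_3 = -3*u**2*v + u*v + 3/2*v, LT = u**2*v.

S(f_1,f_2): lcm = u**2*v. S = 3*u*v**2 + u*v + 5*v.
  reduce S modulo (f_1, f_2, f_3):
  remainder 9*v**3 + 4*v ≠ 0; add h_4 = 9*v**3 + 4*v to the basis.

S(f_1,f_3): lcm = u**2*v. S = -3*u*v**2 + 4/3*u*v + 1/2*v.
  reduce S modulo (f_1, f_2, f_3, h_4):
  remainder 7*v**2 + 19/6*v ≠ 0; add h_5 = 7*v**2 + 19/6*v to the basis.

S(f_2,h_5): lcm = u**2*v**2. S = -19/42*u**2*v - 6*u*v**3 - 5*v**2.
  reduce S modulo (f_1, f_2, f_3, h_4, h_5):
  remainder -1145/294*v ≠ 0; add h_6 = -1145/294*v to the basis.

The other S-polynomials (S(f_2,f_3), S(f_1,h_4), S(f_2,h_4), S(f_3,h_4), S(f_1,h_5), S(f_3,h_5), S(h_4,h_5), S(f_1,h_6), S(f_2,h_6), S(f_3,h_6), S(h_4,h_6), S(h_5,h_6)) all reduce to 0 modulo the current basis, so we have a Gröbner basis.
Inter-reduce: drop elements whose leading term is divisible by another's, tail-reduce, and make monic.
Reduced Gröbner basis: {u + 1, v}.
Label its elements g_1 = u + 1, g_2 = v.

Reduce p = -5*u**2 - 2*u + 12 modulo G:
  leading term u**2: subtract (-5*u)·g_1 from -5*u**2 - 2*u + 12 → 3*u + 12
  leading term u: subtract (3)·g_1 from 3*u + 12 → 9
  leading term 1: no divisor's leading term divides it; move 9 to the remainder.
  normal form = 9.
The normal form is nonzero, so p ∉ I. Since p minus its normal form lies in I, I + (p) = I + (r) where r = 9; decide whether this ideal is the whole ring.
Here r = 9 is a nonzero constant, hence a unit: 1 ∈ I + (p), the Gröbner basis of I + (p) is {1}, and the enlarged system has no common solution — adjoining p is inconsistent.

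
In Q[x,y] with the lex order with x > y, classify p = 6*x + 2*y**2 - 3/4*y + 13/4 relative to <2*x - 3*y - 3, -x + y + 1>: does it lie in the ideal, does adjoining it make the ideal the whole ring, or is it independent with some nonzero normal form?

First compute the reduced Gröbner basis of I by Buchberger's algorithm.
f_1 = 2*x - 3*y - 3, LT = x.
f_2 = -x + y + 1, LT = x.

S(f_1,f_2): lcm = x. S = -1/2*y - 1/2.
  leading term y: no divisor's leading term divides it; move -1/2*y to the remainder.
  leading term 1: no divisor's leading term divides it; move -1/2 to the remainder.
  remainder -1/2*y - 1/2 ≠ 0; add h_3 = -1/2*y - 1/2 to the basis.

The other S-polynomials (S(f_1,h_3), S(f_2,h_3)) all reduce to 0 modulo the current basis, so we have a Gröbner basis.
Inter-reduce: drop elements whose leading term is divisible by another's, tail-reduce, and make monic.
Reduced Gröbner basis: {x, y + 1}.
Label its elements g_1 = x, g_2 = y + 1.

Reduce p = 6*x + 2*y**2 - 3/4*y + 13/4 modulo G:
  leading term x: subtract (6)·g_1 from 6*x + 2*y**2 - 3/4*y + 13/4 → 2*y**2 - 3/4*y + 13/4
  leading term y**2: subtract (2*y)·g_2 from 2*y**2 - 3/4*y + 13/4 → -11/4*y + 13/4
  leading term y: subtract (-11/4)·g_2 from -11/4*y + 13/4 → 6
  leading term 1: no divisor's leading term divides it; move 6 to the remainder.
  normal form = 6.
The normal form is nonzero, so p ∉ I. Since p minus its normal form lies in I, I + (p) = I + (r) where r = 6; decide whether this ideal is the whole ring.
Here r = 6 is a nonzero constant, hence a unit: 1 ∈ I + (p), the Gröbner basis of I + (p) is {1}, and the enlarged system has no common solution — adjoining p is inconsistent.

Adjoining 6*x + 2*y**2 - 3/4*y + 13/4 makes the ideal the whole ring: the system is inconsistent.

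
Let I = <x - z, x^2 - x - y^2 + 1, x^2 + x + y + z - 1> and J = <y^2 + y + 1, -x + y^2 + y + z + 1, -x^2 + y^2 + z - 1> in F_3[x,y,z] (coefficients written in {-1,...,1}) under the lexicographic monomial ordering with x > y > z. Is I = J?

Equality of ideals is decidable: compute both reduced Gröbner bases (unique for the ordering) and check whether they agree.
Buchberger on the first generating set:
f_1 = x - z, LT = x.
f_2 = x^2 - x - y^2 + 1, LT = x^2.
f_3 = x^2 + x + y + z - 1, LT = x^2.

S(f_1,f_2): lcm = x^2. S = -xz + x + y^2 - 1.
  leading term xz: subtract (-z)·f_1 from -xz + x + y^2 - 1 → x + y^2 - z^2 - 1
  leading term x: subtract (1)·f_1 from x + y^2 - z^2 - 1 → y^2 - z^2 + z - 1
  leading term y^2: no divisor's leading term divides it; move y^2 to the remainder.
  leading term z^2: no divisor's leading term divides it; move -z^2 to the remainder.
  leading term z: no divisor's leading term divides it; move z to the remainder.
  leading term 1: no divisor's leading term divides it; move -1 to the remainder.
  remainder y^2 - z^2 + z - 1 ≠ 0; add g_4 = y^2 - z^2 + z - 1 to the basis.

S(f_1,f_3): lcm = x^2. S = -xz - x - y - z + 1.
  leading term xz: subtract (-z)·f_1 from -xz - x - y - z + 1 → -x - y - z^2 - z + 1
  leading term x: subtract (-1)·f_1 from -x - y - z^2 - z + 1 → -y - z^2 + z + 1
  leading term y: no divisor's leading term divides it; move -y to the remainder.
  leading term z^2: no divisor's leading term divides it; move -z^2 to the remainder.
  leading term z: no divisor's leading term divides it; move z to the remainder.
  leading term 1: no divisor's leading term divides it; move 1 to the remainder.
  remainder -y - z^2 + z + 1 ≠ 0; add g_5 = -y - z^2 + z + 1 to the basis.

S(g_4,g_5): lcm = y^2. S = -yz^2 + yz + y - z^2 + z - 1.
  leading term yz^2: subtract (z^2)·g_5 from -yz^2 + yz + y - z^2 + z - 1 → yz + y + z^4 - z^3 + z^2 + z - 1
  leading term yz: subtract (-z)·g_5 from yz + y + z^4 - z^3 + z^2 + z - 1 → y + z^4 + z^3 - z^2 - z - 1
  leading term y: subtract (-1)·g_5 from y + z^4 + z^3 - z^2 - z - 1 → z^4 + z^3 + z^2
  leading term z^4: no divisor's leading term divides it; move z^4 to the remainder.
  leading term z^3: no divisor's leading term divides it; move z^3 to the remainder.
  leading term z^2: no divisor's leading term divides it; move z^2 to the remainder.
  remainder z^4 + z^3 + z^2 ≠ 0; add g_6 = z^4 + z^3 + z^2 to the basis.

The other S-polynomials (S(f_2,f_3), S(f_1,g_4), S(f_2,g_4), S(f_3,g_4), S(f_1,g_5), S(f_2,g_5), S(f_3,g_5), S(f_1,g_6), S(f_2,g_6), S(f_3,g_6), S(g_4,g_6), S(g_5,g_6)) all reduce to 0 modulo the current basis, so we have a Gröbner basis.
Inter-reduce: drop elements whose leading term is divisible by another's, tail-reduce, and make monic.
Reduced Gröbner basis: {x - z, y + z^2 - z - 1, z^4 + z^3 + z^2}.

Buchberger on the second generating set:
h_1 = y^2 + y + 1, LT = y^2.
h_2 = -x + y^2 + y + z + 1, LT = x.
h_3 = -x^2 + y^2 + z - 1, LT = x^2.

S(h_2,h_3): lcm = x^2. S = -xy^2 - xy - xz - x + y^2 + z - 1.
  leading term xy^2: subtract (-x)·h_1 from -xy^2 - xy - xz - x + y^2 + z - 1 → -xz + y^2 + z - 1
  leading term xz: subtract (z)·h_2 from -xz + y^2 + z - 1 → -y^2z + y^2 - yz - z^2 - 1
  leading term y^2z: subtract (-z)·h_1 from -y^2z + y^2 - yz - z^2 - 1 → y^2 - z^2 + z - 1
  leading term y^2: subtract (1)·h_1 from y^2 - z^2 + z - 1 → -y - z^2 + z + 1
  leading term y: no divisor's leading term divides it; move -y to the remainder.
  leading term z^2: no divisor's leading term divides it; move -z^2 to the remainder.
  leading term z: no divisor's leading term divides it; move z to the remainder.
  leading term 1: no divisor's leading term divides it; move 1 to the remainder.
  remainder -y - z^2 + z + 1 ≠ 0; add k_4 = -y - z^2 + z + 1 to the basis.

S(h_1,k_4): lcm = y^2. S = -yz^2 + yz - y + 1.
  leading term yz^2: subtract (z^2)·k_4 from -yz^2 + yz - y + 1 → yz - y + z^4 - z^3 - z^2 + 1
  leading term yz: subtract (-z)·k_4 from yz - y + z^4 - z^3 - z^2 + 1 → -y + z^4 + z^3 + z + 1
  leading term y: subtract (1)·k_4 from -y + z^4 + z^3 + z + 1 → z^4 + z^3 + z^2
  leading term z^4: no divisor's leading term divides it; move z^4 to the remainder.
  leading term z^3: no divisor's leading term divides it; move z^3 to the remainder.
  leading term z^2: no divisor's leading term divides it; move z^2 to the remainder.
  remainder z^4 + z^3 + z^2 ≠ 0; add k_5 = z^4 + z^3 + z^2 to the basis.

The other S-polynomials (S(h_1,h_2), S(h_1,h_3), S(h_2,k_4), S(h_3,k_4), S(h_1,k_5), S(h_2,k_5), S(h_3,k_5), S(k_4,k_5)) all reduce to 0 modulo the current basis, so we have a Gröbner basis.
Inter-reduce: drop elements whose leading term is divisible by another's, tail-reduce, and make monic.
Reduced Gröbner basis: {x - z, y + z^2 - z - 1, z^4 + z^3 + z^2}.

The two bases agree; hence the ideals are identical.
The same test decides containment: I ⊆ J iff every generator of I reduces to 0 modulo a Gröbner basis of J.

Yes, the ideals are equal.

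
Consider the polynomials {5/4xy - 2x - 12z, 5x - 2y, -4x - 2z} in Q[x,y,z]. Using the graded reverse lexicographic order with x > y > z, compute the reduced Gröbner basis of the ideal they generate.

G = {z^2 - 352/25z, x + 1/2z, y + 5/4z}

f_1 = 5/4xy - 2x - 12z, LT = xy.
f_2 = 5x - 2y, LT = x.
f_3 = -4x - 2z, LT = x.

S(f_1,f_2): lcm = xy. S = 2/5y^2 - 8/5x - 48/5z.
  leading term y^2: no divisor's leading term divides it; move 2/5y^2 to the remainder.
  leading term x: subtract (-8/25)·f_2 from -8/5x - 48/5z → -16/25y - 48/5z
  leading term y: no divisor's leading term divides it; move -16/25y to the remainder.
  leading term z: no divisor's leading term divides it; move -48/5z to the remainder.
  remainder 2/5y^2 - 16/25y - 48/5z ≠ 0; add g_4 = 2/5y^2 - 16/25y - 48/5z to the basis.

S(f_1,f_3): lcm = xy. S = -1/2yz - 8/5x - 48/5z.
  leading term yz: no divisor's leading term divides it; move -1/2yz to the remainder.
  leading term x: subtract (-8/25)·f_2 from -8/5x - 48/5z → -16/25y - 48/5z
  leading term y: no divisor's leading term divides it; move -16/25y to the remainder.
  leading term z: no divisor's leading term divides it; move -48/5z to the remainder.
  remainder -1/2yz - 16/25y - 48/5z ≠ 0; add g_5 = -1/2yz - 16/25y - 48/5z to the basis.

S(f_2,f_3): lcm = x. S = -2/5y - 1/2z.
  leading term y: no divisor's leading term divides it; move -2/5y to the remainder.
  leading term z: no divisor's leading term divides it; move -1/2z to the remainder.
  remainder -2/5y - 1/2z ≠ 0; add g_6 = -2/5y - 1/2z to the basis.

S(f_1,g_5): lcm = xyz. S = -32/25xy - 104/5xz - 48/5z^2.
  leading term xy: subtract (-128/125)·f_1 from -32/25xy - 104/5xz - 48/5z^2 → -104/5xz - 48/5z^2 - 256/125x - 1536/125z
  leading term xz: subtract (-104/25z)·f_2 from -104/5xz - 48/5z^2 - 256/125x - 1536/125z → -208/25yz - 48/5z^2 - 256/125x - 1536/125z
  leading term yz: subtract (416/25)·g_5 from -208/25yz - 48/5z^2 - 256/125x - 1536/125z → -48/5z^2 - 256/125x + 6656/625y + 18432/125z
  leading term z^2: no divisor's leading term divides it; move -48/5z^2 to the remainder.
  leading term x: subtract (-256/625)·f_2 from -256/125x + 6656/625y + 18432/125z → 6144/625y + 18432/125z
  leading term y: subtract (-3072/125)·g_6 from 6144/625y + 18432/125z → 16896/125z
  leading term z: no divisor's leading term divides it; move 16896/125z to the remainder.
  remainder -48/5z^2 + 16896/125z ≠ 0; add g_7 = -48/5z^2 + 16896/125z to the basis.

The other S-polynomials (S(f_1,g_4), S(f_2,g_4), S(f_3,g_4), S(f_2,g_5), S(f_3,g_5), S(g_4,g_5), S(f_1,g_6), S(f_2,g_6), S(f_3,g_6), S(g_4,g_6), S(g_5,g_6), S(f_1,g_7), S(f_2,g_7), S(f_3,g_7), S(g_4,g_7), S(g_5,g_7), S(g_6,g_7)) all reduce to 0 modulo the current basis, so we have a Gröbner basis.
Inter-reduce: drop elements whose leading term is divisible by another's, tail-reduce, and make monic.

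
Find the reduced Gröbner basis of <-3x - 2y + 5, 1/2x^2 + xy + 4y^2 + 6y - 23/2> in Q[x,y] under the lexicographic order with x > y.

f_1 = -3x - 2y + 5, LT = x.
f_2 = 1/2x^2 + xy + 4y^2 + 6y - 23/2, LT = x^2.

S(f_1,f_2): lcm = x^2. S = -4/3xy - 5/3x - 8y^2 - 12y + 23.
  leading term xy: subtract (4/9y)·f_1 from -4/3xy - 5/3x - 8y^2 - 12y + 23 → -5/3x - 64/9y^2 - 128/9y + 23
  leading term x: subtract (5/9)·f_1 from -5/3x - 64/9y^2 - 128/9y + 23 → -64/9y^2 - 118/9y + 182/9
  leading term y^2: no divisor's leading term divides it; move -64/9y^2 to the remainder.
  leading term y: no divisor's leading term divides it; move -118/9y to the remainder.
  leading term 1: no divisor's leading term divides it; move 182/9 to the remainder.
  remainder -64/9y^2 - 118/9y + 182/9 ≠ 0; add g_3 = -64/9y^2 - 118/9y + 182/9 to the basis.

The other S-polynomials (S(f_1,g_3), S(f_2,g_3)) all reduce to 0 modulo the current basis, so we have a Gröbner basis.
Inter-reduce: drop elements whose leading term is divisible by another's, tail-reduce, and make monic.

G = {x + 2/3y - 5/3, y^2 + 59/32y - 91/32}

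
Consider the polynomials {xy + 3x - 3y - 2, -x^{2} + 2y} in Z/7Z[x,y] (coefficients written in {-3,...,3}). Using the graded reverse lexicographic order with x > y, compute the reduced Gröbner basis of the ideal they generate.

G = {x^{2} - 2y, xy + 3x - 3y - 2, y^{2} + 2y - 3}

The reduced Gröbner basis is the canonical form of the ideal for this ordering.

f_1 = xy + 3x - 3y - 2, LT = xy.
f_2 = -x^{2} + 2y, LT = x^{2}.

S(f_1,f_2): lcm = x^{2}y. S = 3x^{2} - 3xy + 2y^{2} - 2x.
  reduce S modulo (f_1, f_2):
  remainder 2y^{2} - 3y + 1 ≠ 0; add g_3 = 2y^{2} - 3y + 1 to the basis.

The other S-polynomials (S(f_1,g_3), S(f_2,g_3)) all reduce to 0 modulo the current basis, so we have a Gröbner basis.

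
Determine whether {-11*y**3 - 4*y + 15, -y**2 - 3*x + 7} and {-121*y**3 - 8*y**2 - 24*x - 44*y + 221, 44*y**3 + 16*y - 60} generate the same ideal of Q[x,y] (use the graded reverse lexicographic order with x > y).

Yes, the ideals are equal.

Two ideals are equal iff their reduced Gröbner bases coincide (the reduced basis is unique for a fixed ordering).
Buchberger on the first generating set:
f_1 = -11*y**3 - 4*y + 15, LT = y**3.
f_2 = -y**2 - 3*x + 7, LT = y**2.

S(f_1,f_2): lcm = y**3. S = -3*x*y + 81/11*y - 15/11.
  reduce S modulo (f_1, f_2):
  remainder -3*x*y + 81/11*y - 15/11 ≠ 0; add g_3 = -3*x*y + 81/11*y - 15/11 to the basis.

S(f_2,g_3): lcm = x*y**2. S = 3*x**2 + 27/11*y**2 - 7*x - 5/11*y.
  reduce S modulo (f_1, f_2, g_3):
  remainder 3*x**2 - 158/11*x - 5/11*y + 189/11 ≠ 0; add g_4 = 3*x**2 - 158/11*x - 5/11*y + 189/11 to the basis.

The other S-polynomials (S(f_1,g_3), S(f_1,g_4), S(f_2,g_4), S(g_3,g_4)) all reduce to 0 modulo the current basis, so we have a Gröbner basis.
Inter-reduce: drop elements whose leading term is divisible by another's, tail-reduce, and make monic.
Reduced Gröbner basis: {x**2 - 158/33*x - 5/33*y + 63/11, x*y - 27/11*y + 5/11, y**2 + 3*x - 7}.

Buchberger on the second generating set:
h_1 = -121*y**3 - 8*y**2 - 24*x - 44*y + 221, LT = y**3.
h_2 = 44*y**3 + 16*y - 60, LT = y**3.

S(h_1,h_2): lcm = y**3. S = 8/121*y**2 + 24/121*x - 56/121.
  reduce S modulo (h_1, h_2):
  remainder 8/121*y**2 + 24/121*x - 56/121 ≠ 0; add k_3 = 8/121*y**2 + 24/121*x - 56/121 to the basis.

S(h_1,k_3): lcm = y**3. S = -3*x*y + 8/121*y**2 + 24/121*x + 81/11*y - 221/121.
  reduce S modulo (h_1, h_2, k_3):
  remainder -3*x*y + 81/11*y - 15/11 ≠ 0; add k_4 = -3*x*y + 81/11*y - 15/11 to the basis.

S(k_3,k_4): lcm = x*y**2. S = 3*x**2 + 27/11*y**2 - 7*x - 5/11*y.
  reduce S modulo (h_1, h_2, k_3, k_4):
  remainder 3*x**2 - 158/11*x - 5/11*y + 189/11 ≠ 0; add k_5 = 3*x**2 - 158/11*x - 5/11*y + 189/11 to the basis.

The other S-polynomials (S(h_2,k_3), S(h_1,k_4), S(h_2,k_4), S(h_1,k_5), S(h_2,k_5), S(k_3,k_5), S(k_4,k_5)) all reduce to 0 modulo the current basis, so we have a Gröbner basis.
Inter-reduce: drop elements whose leading term is divisible by another's, tail-reduce, and make monic.
Reduced Gröbner basis: {x**2 - 158/33*x - 5/33*y + 63/11, x*y - 27/11*y + 5/11, y**2 + 3*x - 7}.

These coincide, so the ideals are equal.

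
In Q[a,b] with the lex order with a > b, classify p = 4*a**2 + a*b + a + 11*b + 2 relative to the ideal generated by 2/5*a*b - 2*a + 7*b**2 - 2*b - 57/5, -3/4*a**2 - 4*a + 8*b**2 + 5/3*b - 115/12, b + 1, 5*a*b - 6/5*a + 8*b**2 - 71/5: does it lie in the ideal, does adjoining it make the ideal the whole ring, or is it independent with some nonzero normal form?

Adjoining 4*a**2 + a*b + a + 11*b + 2 makes the ideal the whole ring: the system is inconsistent.

First compute the reduced Gröbner basis of I by Buchberger's algorithm.
f_1 = 2/5*a*b - 2*a + 7*b**2 - 2*b - 57/5, LT = a*b.
f_2 = -3/4*a**2 - 4*a + 8*b**2 + 5/3*b - 115/12, LT = a**2.
f_3 = b + 1, LT = b.
f_4 = 5*a*b - 6/5*a + 8*b**2 - 71/5, LT = a*b.

S(f_1,f_2): lcm = a**2*b. S = -5*a**2 + 35/2*a*b**2 - 31/3*a*b - 57/2*a + 32/3*b**3 + 20/9*b**2 - 115/9*b.
  leading term a**2: subtract (20/3)·f_2 from -5*a**2 + 35/2*a*b**2 - 31/3*a*b - 57/2*a + 32/3*b**3 + 20/9*b**2 - 115/9*b → 35/2*a*b**2 - 31/3*a*b - 11/6*a + 32/3*b**3 - 460/9*b**2 - 215/9*b + 575/9
  leading term a*b**2: subtract (175/4*b)·f_1 from 35/2*a*b**2 - 31/3*a*b - 11/6*a + 32/3*b**3 - 460/9*b**2 - 215/9*b + 575/9 → 463/6*a*b - 11/6*a - 3547/12*b**3 + 655/18*b**2 + 17095/36*b + 575/9
  leading term a*b: subtract (2315/12)·f_1 from 463/6*a*b - 11/6*a - 3547/12*b**3 + 655/18*b**2 + 17095/36*b + 575/9 → 384*a - 3547/12*b**3 - 47305/36*b**2 + 30985/36*b + 81473/36
  leading term a: no divisor's leading term divides it; move 384*a to the remainder.
  leading term b**3: subtract (-3547/12*b**2)·f_3 from -3547/12*b**3 - 47305/36*b**2 + 30985/36*b + 81473/36 → -9166/9*b**2 + 30985/36*b + 81473/36
  leading term b**2: subtract (-9166/9*b)·f_3 from -9166/9*b**2 + 30985/36*b + 81473/36 → 67649/36*b + 81473/36
  leading term b: subtract (67649/36)·f_3 from 67649/36*b + 81473/36 → 384
  leading term 1: no divisor's leading term divides it; move 384 to the remainder.
  remainder 384*a + 384 ≠ 0; add h_5 = 384*a + 384 to the basis.

The other S-polynomials (S(f_1,f_3), S(f_1,f_4), S(f_2,f_3), S(f_2,f_4), S(f_3,f_4), S(f_1,h_5), S(f_2,h_5), S(f_3,h_5), S(f_4,h_5)) all reduce to 0 modulo the current basis, so we have a Gröbner basis.
Inter-reduce: drop elements whose leading term is divisible by another's, tail-reduce, and make monic.
Reduced Gröbner basis: {a + 1, b + 1}.
Label its elements g_1 = a + 1, g_2 = b + 1.

Reduce p = 4*a**2 + a*b + a + 11*b + 2 modulo G:
  leading term a**2: subtract (4*a)·g_1 from 4*a**2 + a*b + a + 11*b + 2 → a*b - 3*a + 11*b + 2
  leading term a*b: subtract (b)·g_1 from a*b - 3*a + 11*b + 2 → -3*a + 10*b + 2
  leading term a: subtract (-3)·g_1 from -3*a + 10*b + 2 → 10*b + 5
  leading term b: subtract (10)·g_2 from 10*b + 5 → -5
  leading term 1: no divisor's leading term divides it; move -5 to the remainder.
  normal form = -5.
The normal form is nonzero, so p ∉ I. Since p minus its normal form lies in I, I + (p) = I + (r) where r = -5; decide whether this ideal is the whole ring.
Here r = -5 is a nonzero constant, hence a unit: 1 ∈ I + (p), the Gröbner basis of I + (p) is {1}, and the enlarged system has no common solution — adjoining p is inconsistent.

The remainder on division by a Gröbner basis is unique — it is the normal form.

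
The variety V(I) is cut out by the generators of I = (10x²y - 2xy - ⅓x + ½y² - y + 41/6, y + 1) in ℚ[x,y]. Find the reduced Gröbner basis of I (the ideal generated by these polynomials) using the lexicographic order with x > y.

G = {x² - ⅙x - ⅚, y + 1}

Buchberger's algorithm terminates because the ascending chain of leading-term ideals stabilizes.

f_1 = 10x²y - 2xy - ⅓x + ½y² - y + 41/6, LT = x²y.
f_2 = y + 1, LT = y.

S(f_1,f_2): lcm = x²y. S = -x² - ⅕xy - 1/30x + 1/20y² - 1/10y + 41/60.
  reduce S modulo (f_1, f_2):
  remainder -x² + ⅙x + ⅚ ≠ 0; add g_3 = -x² + ⅙x + ⅚ to the basis.

The other S-polynomials (S(f_1,g_3), S(f_2,g_3)) all reduce to 0 modulo the current basis, so we have a Gröbner basis.
Inter-reduce: drop elements whose leading term is divisible by another's, tail-reduce, and make monic.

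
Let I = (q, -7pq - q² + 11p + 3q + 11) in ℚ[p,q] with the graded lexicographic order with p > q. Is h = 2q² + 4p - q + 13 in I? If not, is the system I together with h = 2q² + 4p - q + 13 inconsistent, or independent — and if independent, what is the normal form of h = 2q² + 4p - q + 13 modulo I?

First compute the reduced Gröbner basis of I by Buchberger's algorithm.
f_1 = q, LT = q.
f_2 = -7pq - q² + 11p + 3q + 11, LT = pq.

S(f_1,f_2): lcm = pq. S = -1/7q² + 11/7p + 3/7q + 11/7.
  leading term q²: subtract (-1/7q)·f_1 from -1/7q² + 11/7p + 3/7q + 11/7 → 11/7p + 3/7q + 11/7
  leading term p: no divisor's leading term divides it; move 11/7p to the remainder.
  leading term q: subtract (3/7)·f_1 from 3/7q + 11/7 → 11/7
  leading term 1: no divisor's leading term divides it; move 11/7 to the remainder.
  remainder 11/7p + 11/7 ≠ 0; add k_3 = 11/7p + 11/7 to the basis.

The other S-polynomials (S(f_1,k_3), S(f_2,k_3)) all reduce to 0 modulo the current basis, so we have a Gröbner basis.
Inter-reduce: drop elements whose leading term is divisible by another's, tail-reduce, and make monic.
Reduced Gröbner basis: {p + 1, q}.
Label its elements g_1 = p + 1, g_2 = q.

Reduce h = 2q² + 4p - q + 13 modulo G:
  leading term q²: subtract (2q)·g_2 from 2q² + 4p - q + 13 → 4p - q + 13
  leading term p: subtract (4)·g_1 from 4p - q + 13 → -q + 9
  leading term q: subtract (-1)·g_2 from -q + 9 → 9
  leading term 1: no divisor's leading term divides it; move 9 to the remainder.
  normal form = 9.
The normal form is nonzero, so h ∉ I. Since h minus its normal form lies in I, I + (h) = I + (r) where r = 9; decide whether this ideal is the whole ring.
Here r = 9 is a nonzero constant, hence a unit: 1 ∈ I + (h), the Gröbner basis of I + (h) is {1}, and the enlarged system has no common solution — adjoining h is inconsistent.

Adjoining 2q² + 4p - q + 13 makes the ideal the whole ring: the system is inconsistent.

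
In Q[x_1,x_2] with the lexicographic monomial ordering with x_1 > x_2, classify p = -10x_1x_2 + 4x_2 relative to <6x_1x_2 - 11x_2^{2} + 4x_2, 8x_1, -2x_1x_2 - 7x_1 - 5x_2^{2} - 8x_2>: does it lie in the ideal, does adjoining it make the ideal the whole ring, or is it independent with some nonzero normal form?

-10x_1x_2 + 4x_2 lies in I (it reduces to 0).

First compute the reduced Gröbner basis of I by Buchberger's algorithm.
f_1 = 6x_1x_2 - 11x_2^{2} + 4x_2, LT = x_1x_2.
f_2 = 8x_1, LT = x_1.
f_3 = -2x_1x_2 - 7x_1 - 5x_2^{2} - 8x_2, LT = x_1x_2.

S(f_1,f_2): lcm = x_1x_2. S = -\tfrac{11}{6}x_2^{2} + \tfrac{2}{3}x_2.
  reduce S modulo (f_1, f_2, f_3):
  remainder -\tfrac{11}{6}x_2^{2} + \tfrac{2}{3}x_2 ≠ 0; add h_4 = -\tfrac{11}{6}x_2^{2} + \tfrac{2}{3}x_2 to the basis.

S(f_1,f_3): lcm = x_1x_2. S = -\tfrac{7}{2}x_1 - \tfrac{13}{3}x_2^{2} - \tfrac{10}{3}x_2.
  reduce S modulo (f_1, f_2, f_3, h_4):
  remainder -\tfrac{54}{11}x_2 ≠ 0; add h_5 = -\tfrac{54}{11}x_2 to the basis.

The other S-polynomials (S(f_2,f_3), S(f_1,h_4), S(f_2,h_4), S(f_3,h_4), S(f_1,h_5), S(f_2,h_5), S(f_3,h_5), S(h_4,h_5)) all reduce to 0 modulo the current basis, so we have a Gröbner basis.
Inter-reduce: drop elements whose leading term is divisible by another's, tail-reduce, and make monic.
Reduced Gröbner basis: {x_1, x_2}.
Label its elements g_1 = x_1, g_2 = x_2.

Reduce p = -10x_1x_2 + 4x_2 modulo G:
  leading term x_1x_2: subtract (-10x_2)·g_1 from -10x_1x_2 + 4x_2 → 4x_2
  leading term x_2: subtract (4)·g_2 from 4x_2 → 0
  normal form = 0.
Since the normal form is 0, p ∈ I.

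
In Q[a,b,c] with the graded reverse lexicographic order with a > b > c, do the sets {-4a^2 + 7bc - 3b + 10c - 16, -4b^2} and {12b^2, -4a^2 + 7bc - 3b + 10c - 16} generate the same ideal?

Yes, the ideals are equal.

Two ideals are equal iff their reduced Gröbner bases coincide (the reduced basis is unique for a fixed ordering).
Buchberger on the first generating set:
f_1 = -4a^2 + 7bc - 3b + 10c - 16, LT = a^2.
f_2 = -4b^2, LT = b^2.

The S-polynomials (S(f_1,f_2)) all reduce to 0 modulo the current basis, so we have a Gröbner basis.
Inter-reduce: drop elements whose leading term is divisible by another's, tail-reduce, and make monic.
Reduced Gröbner basis: {a^2 - 7/4bc + 3/4b - 5/2c + 4, b^2}.

Buchberger on the second generating set:
h_1 = 12b^2, LT = b^2.
h_2 = -4a^2 + 7bc - 3b + 10c - 16, LT = a^2.

The S-polynomials (S(h_1,h_2)) all reduce to 0 modulo the current basis, so we have a Gröbner basis.
Inter-reduce: drop elements whose leading term is divisible by another's, tail-reduce, and make monic.
Reduced Gröbner basis: {a^2 - 7/4bc + 3/4b - 5/2c + 4, b^2}.

The two bases agree; hence the ideals are identical.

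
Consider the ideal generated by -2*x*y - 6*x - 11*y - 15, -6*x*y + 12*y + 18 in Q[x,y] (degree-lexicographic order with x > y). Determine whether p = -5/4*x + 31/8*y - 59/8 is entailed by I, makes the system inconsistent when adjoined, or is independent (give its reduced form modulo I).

First compute the reduced Gröbner basis of I by Buchberger's algorithm.
f_1 = -2*x*y - 6*x - 11*y - 15, LT = x*y.
f_2 = -6*x*y + 12*y + 18, LT = x*y.

S(f_1,f_2): lcm = x*y. S = 3*x + 15/2*y + 21/2.
  reduce S modulo (f_1, f_2):
  remainder 3*x + 15/2*y + 21/2 ≠ 0; add h_3 = 3*x + 15/2*y + 21/2 to the basis.

S(f_1,h_3): lcm = x*y. S = -5/2*y**2 + 3*x + 2*y + 15/2.
  reduce S modulo (f_1, f_2, h_3):
  remainder -5/2*y**2 - 11/2*y - 3 ≠ 0; add h_4 = -5/2*y**2 - 11/2*y - 3 to the basis.

The other S-polynomials (S(f_2,h_3), S(f_1,h_4), S(f_2,h_4), S(h_3,h_4)) all reduce to 0 modulo the current basis, so we have a Gröbner basis.
Inter-reduce: drop elements whose leading term is divisible by another's, tail-reduce, and make monic.
Reduced Gröbner basis: {y**2 + 11/5*y + 6/5, x + 5/2*y + 7/2}.
Label its elements g_1 = y**2 + 11/5*y + 6/5, g_2 = x + 5/2*y + 7/2.

Reduce p = -5/4*x + 31/8*y - 59/8 modulo G:
  leading term x: subtract (-5/4)·g_2 from -5/4*x + 31/8*y - 59/8 → 7*y - 3
  leading term y: no divisor's leading term divides it; move 7*y to the remainder.
  leading term 1: no divisor's leading term divides it; move -3 to the remainder.
  normal form = 7*y - 3.
The normal form is nonzero, so p ∉ I. Since p minus its normal form lies in I, I + (p) = I + (r) where r = 7*y - 3; decide whether this ideal is the whole ring.
Run Buchberger on G together with r (pairs among the g_i already reduce to 0 since G is a Gröbner basis):
g_1 = y**2 + 11/5*y + 6/5, LT = y**2.
g_2 = x + 5/2*y + 7/2, LT = x.
r = 7*y - 3, LT = y.

S(g_1,r): lcm = y**2. S = 92/35*y + 6/5.
  reduce S modulo (g_1, g_2, r):
  remainder 114/49 ≠ 0; add m_4 = 114/49 to the basis.

The other S-polynomials (S(g_1,g_2), S(g_2,r), S(g_1,m_4), S(g_2,m_4), S(r,m_4)) all reduce to 0 modulo the current basis, so we have a Gröbner basis.
Inter-reduce: drop elements whose leading term is divisible by another's, tail-reduce, and make monic.
Reduced Gröbner basis: {1}.
The reduced Gröbner basis of I + (p) is {1}: the ideal is the whole ring, so the enlarged system has no common solution — adjoining p is inconsistent.

Adjoining -5/4*x + 31/8*y - 59/8 makes the ideal the whole ring: the system is inconsistent.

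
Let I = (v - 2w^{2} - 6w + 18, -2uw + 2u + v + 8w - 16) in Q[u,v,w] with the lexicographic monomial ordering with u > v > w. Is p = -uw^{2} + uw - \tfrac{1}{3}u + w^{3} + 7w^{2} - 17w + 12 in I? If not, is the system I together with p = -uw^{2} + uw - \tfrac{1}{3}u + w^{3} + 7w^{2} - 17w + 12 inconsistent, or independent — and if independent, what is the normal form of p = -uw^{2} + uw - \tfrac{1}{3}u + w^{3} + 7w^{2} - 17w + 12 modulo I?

-uw^{2} + uw - \tfrac{1}{3}u + w^{3} + 7w^{2} - 17w + 12 is independent of I; its normal form modulo I is -\tfrac{1}{3}u + 12.

First compute the reduced Gröbner basis of I by Buchberger's algorithm.
f_1 = v - 2w^{2} - 6w + 18, LT = v.
f_2 = -2uw + 2u + v + 8w - 16, LT = uw.

The S-polynomials (S(f_1,f_2)) all reduce to 0 modulo the current basis, so we have a Gröbner basis.
Inter-reduce: drop elements whose leading term is divisible by another's, tail-reduce, and make monic.
Reduced Gröbner basis: {uw - u - w^{2} - 7w + 17, v - 2w^{2} - 6w + 18}.
Label its elements g_1 = uw - u - w^{2} - 7w + 17, g_2 = v - 2w^{2} - 6w + 18.

Reduce p = -uw^{2} + uw - \tfrac{1}{3}u + w^{3} + 7w^{2} - 17w + 12 modulo G:
  leading term uw^{2}: subtract (-w)·g_1 from -uw^{2} + uw - \tfrac{1}{3}u + w^{3} + 7w^{2} - 17w + 12 → -\tfrac{1}{3}u + 12
  leading term u: no divisor's leading term divides it; move -\tfrac{1}{3}u to the remainder.
  leading term 1: no divisor's leading term divides it; move 12 to the remainder.
  normal form = -\tfrac{1}{3}u + 12.
The normal form is nonzero, so p ∉ I. Since p minus its normal form lies in I, I + (p) = I + (r) where r = -\tfrac{1}{3}u + 12; decide whether this ideal is the whole ring.
Run Buchberger on G together with r (pairs among the g_i already reduce to 0 since G is a Gröbner basis):
g_1 = uw - u - w^{2} - 7w + 17, LT = uw.
g_2 = v - 2w^{2} - 6w + 18, LT = v.
r = -\tfrac{1}{3}u + 12, LT = u.

S(g_1,r): lcm = uw. S = -u - w^{2} + 29w + 17.
  reduce S modulo (g_1, g_2, r):
  remainder -w^{2} + 29w - 19 ≠ 0; add m_4 = -w^{2} + 29w - 19 to the basis.

The other S-polynomials (S(g_1,g_2), S(g_2,r), S(g_1,m_4), S(g_2,m_4), S(r,m_4)) all reduce to 0 modulo the current basis, so we have a Gröbner basis.
Inter-reduce: drop elements whose leading term is divisible by another's, tail-reduce, and make monic.
Reduced Gröbner basis: {u - 36, v - 64w + 56, w^{2} - 29w + 19}.
The reduced Gröbner basis of I + (p) is {u - 36, v - 64w + 56, w^{2} - 29w + 19} ≠ {1}, a proper ideal, so the enlarged system stays consistent: p is independent of I, with normal form -\tfrac{1}{3}u + 12.

The remainder on division by a Gröbner basis is unique — it is the normal form.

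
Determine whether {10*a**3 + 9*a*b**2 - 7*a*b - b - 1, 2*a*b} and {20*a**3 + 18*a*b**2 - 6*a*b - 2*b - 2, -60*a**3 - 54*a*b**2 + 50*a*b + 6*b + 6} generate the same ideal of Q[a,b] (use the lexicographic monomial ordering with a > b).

Equality of ideals is decidable: compute both reduced Gröbner bases (unique for the ordering) and check whether they agree.
Buchberger on the first generating set:
f_1 = 10*a**3 + 9*a*b**2 - 7*a*b - b - 1, LT = a**3.
f_2 = 2*a*b, LT = a*b.

S(f_1,f_2): lcm = a**3*b. S = 9/10*a*b**3 - 7/10*a*b**2 - 1/10*b**2 - 1/10*b.
  leading term a*b**3: subtract (9/20*b**2)·f_2 from 9/10*a*b**3 - 7/10*a*b**2 - 1/10*b**2 - 1/10*b → -7/10*a*b**2 - 1/10*b**2 - 1/10*b
  leading term a*b**2: subtract (-7/20*b)·f_2 from -7/10*a*b**2 - 1/10*b**2 - 1/10*b → -1/10*b**2 - 1/10*b
  leading term b**2: no divisor's leading term divides it; move -1/10*b**2 to the remainder.
  leading term b: no divisor's leading term divides it; move -1/10*b to the remainder.
  remainder -1/10*b**2 - 1/10*b ≠ 0; add g_3 = -1/10*b**2 - 1/10*b to the basis.

S(f_1,g_3): leading monomials are coprime, so the S-polynomial reduces to 0 (Buchberger's first criterion).
S(f_2,g_3): lcm = a*b**2. S = -a*b.
  leading term a*b: subtract (-1/2)·f_2 from -a*b → 0
  remainder 0.

Every S-polynomial of the final basis reduces to 0, so we have a Gröbner basis.
Inter-reduce: drop elements whose leading term is divisible by another's, tail-reduce, and make monic.
Reduced Gröbner basis: {a**3 - 1/10*b - 1/10, a*b, b**2 + b}.

Buchberger on the second generating set:
h_1 = 20*a**3 + 18*a*b**2 - 6*a*b - 2*b - 2, LT = a**3.
h_2 = -60*a**3 - 54*a*b**2 + 50*a*b + 6*b + 6, LT = a**3.

S(h_1,h_2): lcm = a**3. S = 8/15*a*b.
  leading term a*b: no divisor's leading term divides it; move 8/15*a*b to the remainder.
  remainder 8/15*a*b ≠ 0; add k_3 = 8/15*a*b to the basis.

S(h_1,k_3): lcm = a**3*b. S = 9/10*a*b**3 - 3/10*a*b**2 - 1/10*b**2 - 1/10*b.
  leading term a*b**3: subtract (27/16*b**2)·k_3 from 9/10*a*b**3 - 3/10*a*b**2 - 1/10*b**2 - 1/10*b → -3/10*a*b**2 - 1/10*b**2 - 1/10*b
  leading term a*b**2: subtract (-9/16*b)·k_3 from -3/10*a*b**2 - 1/10*b**2 - 1/10*b → -1/10*b**2 - 1/10*b
  leading term b**2: no divisor's leading term divides it; move -1/10*b**2 to the remainder.
  leading term b: no divisor's leading term divides it; move -1/10*b to the remainder.
  remainder -1/10*b**2 - 1/10*b ≠ 0; add k_4 = -1/10*b**2 - 1/10*b to the basis.

S(h_2,k_3): lcm = a**3*b. S = 9/10*a*b**3 - 5/6*a*b**2 - 1/10*b**2 - 1/10*b.
  leading term a*b**3: subtract (27/16*b**2)·k_3 from 9/10*a*b**3 - 5/6*a*b**2 - 1/10*b**2 - 1/10*b → -5/6*a*b**2 - 1/10*b**2 - 1/10*b
  leading term a*b**2: subtract (-25/16*b)·k_3 from -5/6*a*b**2 - 1/10*b**2 - 1/10*b → -1/10*b**2 - 1/10*b
  leading term b**2: subtract (1)·k_4 from -1/10*b**2 - 1/10*b → 0
  remainder 0.

S(h_1,k_4): leading monomials are coprime, so the S-polynomial reduces to 0 (Buchberger's first criterion).
S(h_2,k_4): leading monomials are coprime, so the S-polynomial reduces to 0 (Buchberger's first criterion).
S(k_3,k_4): lcm = a*b**2. S = -a*b.
  leading term a*b: subtract (-15/8)·k_3 from -a*b → 0
  remainder 0.

Every S-polynomial of the final basis reduces to 0, so we have a Gröbner basis.
Inter-reduce: drop elements whose leading term is divisible by another's, tail-reduce, and make monic.
Reduced Gröbner basis: {a**3 - 1/10*b - 1/10, a*b, b**2 + b}.

Same reduced basis, so the two generating sets span the same ideal.

Yes, the ideals are equal.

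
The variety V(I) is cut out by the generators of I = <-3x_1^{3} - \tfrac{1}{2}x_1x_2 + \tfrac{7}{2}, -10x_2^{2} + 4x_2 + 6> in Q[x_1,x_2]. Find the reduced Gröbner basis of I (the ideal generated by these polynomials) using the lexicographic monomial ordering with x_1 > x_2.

G = {x_1^{3} + \tfrac{1}{6}x_1x_2 - \tfrac{7}{6}, x_2^{2} - \tfrac{2}{5}x_2 - \tfrac{3}{5}}

The reduced Gröbner basis is the canonical form of the ideal for this ordering.

f_1 = -3x_1^{3} - \tfrac{1}{2}x_1x_2 + \tfrac{7}{2}, LT = x_1^{3}.
f_2 = -10x_2^{2} + 4x_2 + 6, LT = x_2^{2}.

The S-polynomials (S(f_1,f_2)) all reduce to 0 modulo the current basis, so we have a Gröbner basis.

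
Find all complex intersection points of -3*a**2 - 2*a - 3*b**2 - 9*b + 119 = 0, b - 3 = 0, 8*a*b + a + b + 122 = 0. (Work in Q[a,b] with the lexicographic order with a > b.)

Compute a lex Gröbner basis by Buchberger's algorithm.
f_1 = -3*a**2 - 2*a - 3*b**2 - 9*b + 119, LT = a**2.
f_2 = b - 3, LT = b.
f_3 = 8*a*b + a + b + 122, LT = a*b.

S(f_1,f_3): lcm = a**2*b. S = -1/8*a**2 + 13/24*a*b - 61/4*a + b**3 + 3*b**2 - 119/3*b.
  leading term a**2: subtract (1/24)·f_1 from -1/8*a**2 + 13/24*a*b - 61/4*a + b**3 + 3*b**2 - 119/3*b → 13/24*a*b - 91/6*a + b**3 + 25/8*b**2 - 943/24*b - 119/24
  leading term a*b: subtract (13/24*a)·f_2 from 13/24*a*b - 91/6*a + b**3 + 25/8*b**2 - 943/24*b - 119/24 → -325/24*a + b**3 + 25/8*b**2 - 943/24*b - 119/24
  leading term a: no divisor's leading term divides it; move -325/24*a to the remainder.
  leading term b**3: subtract (b**2)·f_2 from b**3 + 25/8*b**2 - 943/24*b - 119/24 → 49/8*b**2 - 943/24*b - 119/24
  leading term b**2: subtract (49/8*b)·f_2 from 49/8*b**2 - 943/24*b - 119/24 → -251/12*b - 119/24
  leading term b: subtract (-251/12)·f_2 from -251/12*b - 119/24 → -1625/24
  leading term 1: no divisor's leading term divides it; move -1625/24 to the remainder.
  remainder -325/24*a - 1625/24 ≠ 0; add h_4 = -325/24*a - 1625/24 to the basis.

The other S-polynomials (S(f_1,f_2), S(f_2,f_3), S(f_1,h_4), S(f_2,h_4), S(f_3,h_4)) all reduce to 0 modulo the current basis, so we have a Gröbner basis.
Inter-reduce: drop elements whose leading term is divisible by another's, tail-reduce, and make monic.
Reduced Gröbner basis: {a + 5, b - 3}.

The lex basis is triangular: the last element involves only b. Solving b - 3 = 0 gives b ∈ {3}; substituting each value into the earlier elements determines the remaining variables.
  b = 3: the earlier basis element becomes a + 5 = 0, giving a = -5 — point (-5, 3).
Each listed point satisfies every original equation (direct substitution).

{(-5, 3)}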